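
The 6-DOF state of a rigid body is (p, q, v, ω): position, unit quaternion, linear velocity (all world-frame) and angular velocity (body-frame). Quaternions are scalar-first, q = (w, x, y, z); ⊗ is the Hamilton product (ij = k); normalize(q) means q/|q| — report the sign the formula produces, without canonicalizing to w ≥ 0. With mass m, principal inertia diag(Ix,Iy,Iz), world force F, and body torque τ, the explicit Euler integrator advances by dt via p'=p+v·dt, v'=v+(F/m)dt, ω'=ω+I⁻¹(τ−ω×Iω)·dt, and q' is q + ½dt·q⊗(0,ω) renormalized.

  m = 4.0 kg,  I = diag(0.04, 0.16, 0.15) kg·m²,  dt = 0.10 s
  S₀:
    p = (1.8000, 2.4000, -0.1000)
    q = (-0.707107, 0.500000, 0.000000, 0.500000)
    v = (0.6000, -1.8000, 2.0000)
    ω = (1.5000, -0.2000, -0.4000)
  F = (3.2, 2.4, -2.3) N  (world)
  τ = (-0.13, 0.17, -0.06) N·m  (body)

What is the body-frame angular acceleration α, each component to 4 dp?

α = (-3.2300, 0.6500, -0.1600)

gyro term ω×Iω = (-0.0008, 0.0660, -0.0360)
α = I⁻¹(τ − ω×Iω) = (-3.2300, 0.6500, -0.1600)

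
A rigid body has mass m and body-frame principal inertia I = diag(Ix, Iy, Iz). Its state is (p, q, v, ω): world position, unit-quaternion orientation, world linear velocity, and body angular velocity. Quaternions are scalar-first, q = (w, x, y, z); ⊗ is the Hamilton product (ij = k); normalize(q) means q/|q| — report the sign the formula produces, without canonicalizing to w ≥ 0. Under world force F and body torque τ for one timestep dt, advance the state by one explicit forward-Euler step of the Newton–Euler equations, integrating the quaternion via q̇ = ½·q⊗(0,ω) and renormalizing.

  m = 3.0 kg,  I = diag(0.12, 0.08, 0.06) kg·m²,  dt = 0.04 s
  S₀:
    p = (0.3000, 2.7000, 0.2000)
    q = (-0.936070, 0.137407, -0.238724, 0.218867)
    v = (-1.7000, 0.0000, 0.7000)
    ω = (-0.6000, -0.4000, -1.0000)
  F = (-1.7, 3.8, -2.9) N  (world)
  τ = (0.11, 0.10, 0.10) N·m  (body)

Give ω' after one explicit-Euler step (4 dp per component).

ω' = (-0.5607, -0.3680, -0.9269)

angular accel α = (0.9833, 0.8000, 1.8267)
ω + α·dt = (-0.5607, -0.3680, -0.9269)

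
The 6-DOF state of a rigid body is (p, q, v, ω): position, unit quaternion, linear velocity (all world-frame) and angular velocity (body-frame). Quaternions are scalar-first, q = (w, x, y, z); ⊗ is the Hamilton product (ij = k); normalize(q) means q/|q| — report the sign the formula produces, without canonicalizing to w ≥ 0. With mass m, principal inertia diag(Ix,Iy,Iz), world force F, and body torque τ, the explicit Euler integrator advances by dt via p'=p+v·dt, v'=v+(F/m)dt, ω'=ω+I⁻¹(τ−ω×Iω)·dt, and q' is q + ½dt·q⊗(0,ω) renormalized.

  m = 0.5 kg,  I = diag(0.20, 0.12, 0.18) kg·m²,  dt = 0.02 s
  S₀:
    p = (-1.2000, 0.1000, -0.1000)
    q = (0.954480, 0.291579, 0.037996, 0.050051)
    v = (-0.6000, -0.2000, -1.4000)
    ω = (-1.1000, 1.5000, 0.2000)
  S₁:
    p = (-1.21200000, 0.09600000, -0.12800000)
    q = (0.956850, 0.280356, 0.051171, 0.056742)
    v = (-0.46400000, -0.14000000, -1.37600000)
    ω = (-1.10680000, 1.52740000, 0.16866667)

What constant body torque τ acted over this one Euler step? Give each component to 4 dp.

τ = (-0.0500, 0.1600, -0.1500)

rate change Δω = (-0.00680000, 0.02740000, -0.03133333)
precession coupling = (0.0180, -0.0044, 0.1320)
I·α + gyro = (-0.0500, 0.1600, -0.1500)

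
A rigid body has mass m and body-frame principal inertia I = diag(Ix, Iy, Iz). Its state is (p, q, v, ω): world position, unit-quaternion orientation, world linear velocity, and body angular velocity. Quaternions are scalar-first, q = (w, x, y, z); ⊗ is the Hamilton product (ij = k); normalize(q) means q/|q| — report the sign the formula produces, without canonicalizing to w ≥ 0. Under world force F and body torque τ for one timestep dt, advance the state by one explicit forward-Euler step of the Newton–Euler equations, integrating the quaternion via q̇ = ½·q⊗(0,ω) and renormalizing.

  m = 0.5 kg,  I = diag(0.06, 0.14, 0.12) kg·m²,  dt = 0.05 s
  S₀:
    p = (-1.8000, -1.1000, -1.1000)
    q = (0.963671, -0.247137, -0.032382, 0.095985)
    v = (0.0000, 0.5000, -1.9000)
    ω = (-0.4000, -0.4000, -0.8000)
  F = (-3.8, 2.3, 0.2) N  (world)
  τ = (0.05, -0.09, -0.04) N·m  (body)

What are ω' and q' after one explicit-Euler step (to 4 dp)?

precession coupling ω×(Iω) = (-0.0064, -0.0192, 0.0128)
(τ − ω×Iω)/I = (0.9400, -0.5057, -0.4400)
ω + α·dt = (-0.3530, -0.4253, -0.8220)
2q̇ = q⊗(0,ω) = (-0.0350196, -0.3211688, -0.6215720, -0.6850348)
q' = normalize(q + ½dt·q⊗(0,ω)) = (0.9625, -0.2551, -0.0479, 0.0788)

ω' = (-0.3530, -0.4253, -0.8220)
q' = (0.9625, -0.2551, -0.0479, 0.0788)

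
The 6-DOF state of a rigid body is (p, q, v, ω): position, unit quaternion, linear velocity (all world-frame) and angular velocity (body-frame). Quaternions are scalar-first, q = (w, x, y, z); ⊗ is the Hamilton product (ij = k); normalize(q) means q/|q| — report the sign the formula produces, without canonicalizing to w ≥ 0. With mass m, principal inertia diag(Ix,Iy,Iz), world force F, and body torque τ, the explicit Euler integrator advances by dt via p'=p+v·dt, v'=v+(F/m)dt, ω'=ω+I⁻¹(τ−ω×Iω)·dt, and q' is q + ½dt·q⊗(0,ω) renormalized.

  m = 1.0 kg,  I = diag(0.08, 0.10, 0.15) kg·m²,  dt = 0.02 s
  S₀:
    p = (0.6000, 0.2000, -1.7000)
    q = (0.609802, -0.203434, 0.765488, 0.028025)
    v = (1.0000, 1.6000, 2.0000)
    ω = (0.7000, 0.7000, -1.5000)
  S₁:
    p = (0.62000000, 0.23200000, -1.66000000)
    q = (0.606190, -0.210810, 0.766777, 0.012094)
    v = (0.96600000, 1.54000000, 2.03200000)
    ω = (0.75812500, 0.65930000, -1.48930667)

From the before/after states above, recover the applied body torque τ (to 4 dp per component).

τ = (0.1800, -0.1300, 0.0900)

rate change Δω = (0.05812500, -0.04070000, 0.01069333)
precession coupling = (-0.0525, 0.0735, 0.0098)
I·α + gyro = (0.1800, -0.1300, 0.0900)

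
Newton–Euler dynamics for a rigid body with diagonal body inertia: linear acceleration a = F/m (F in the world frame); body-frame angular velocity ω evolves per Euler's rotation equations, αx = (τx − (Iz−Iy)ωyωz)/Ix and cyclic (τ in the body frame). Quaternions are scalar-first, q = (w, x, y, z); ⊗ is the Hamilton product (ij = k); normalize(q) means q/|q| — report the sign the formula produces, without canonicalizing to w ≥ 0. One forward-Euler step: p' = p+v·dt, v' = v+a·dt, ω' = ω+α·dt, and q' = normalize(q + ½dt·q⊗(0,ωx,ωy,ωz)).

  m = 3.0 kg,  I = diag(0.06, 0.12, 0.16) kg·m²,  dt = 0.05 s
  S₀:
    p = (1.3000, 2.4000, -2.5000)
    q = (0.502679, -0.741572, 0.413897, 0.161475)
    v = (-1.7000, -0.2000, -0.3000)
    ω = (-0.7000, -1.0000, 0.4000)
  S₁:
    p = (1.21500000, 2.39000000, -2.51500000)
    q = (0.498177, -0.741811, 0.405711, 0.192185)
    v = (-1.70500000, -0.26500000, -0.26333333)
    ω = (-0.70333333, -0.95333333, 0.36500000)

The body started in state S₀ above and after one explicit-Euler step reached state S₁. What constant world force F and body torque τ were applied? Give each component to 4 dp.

F = (-0.3000, -3.9000, 2.2000)
τ = (-0.0200, 0.1400, -0.0700)

Δω = ω₁−ω₀ = (-0.00333333, 0.04666667, -0.03500000)
ω₀×(Iω₀) = (-0.0160, 0.0280, 0.0420)
applied torque τ = (-0.0200, 0.1400, -0.0700)
v₁ − v₀ = (-0.00500000, -0.06500000, 0.03666667)
m·(v₁−v₀)/dt = (-0.3000, -3.9000, 2.2000)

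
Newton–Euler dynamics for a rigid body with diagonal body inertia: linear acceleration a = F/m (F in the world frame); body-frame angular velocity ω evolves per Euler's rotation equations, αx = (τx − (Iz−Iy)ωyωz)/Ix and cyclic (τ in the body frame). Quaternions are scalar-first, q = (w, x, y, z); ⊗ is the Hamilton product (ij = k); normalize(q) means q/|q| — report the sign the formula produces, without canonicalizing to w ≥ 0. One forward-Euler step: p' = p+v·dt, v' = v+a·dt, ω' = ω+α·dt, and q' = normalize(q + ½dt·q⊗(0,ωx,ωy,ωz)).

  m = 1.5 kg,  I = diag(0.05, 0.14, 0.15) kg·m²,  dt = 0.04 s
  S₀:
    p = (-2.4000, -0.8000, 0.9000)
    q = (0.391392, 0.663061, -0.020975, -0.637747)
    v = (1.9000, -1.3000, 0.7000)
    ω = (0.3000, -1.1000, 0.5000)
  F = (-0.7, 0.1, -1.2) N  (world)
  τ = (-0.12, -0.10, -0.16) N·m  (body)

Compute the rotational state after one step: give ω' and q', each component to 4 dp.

ω' = (0.2084, -1.1243, 0.4653)
q' = (0.3932, 0.6510, -0.0400, -0.6481)

(τ − ω×Iω)/I = (-2.2900, -0.6071, -0.8687)
ω' = ω + α·dt = (0.2084, -1.1243, 0.4653)
q⊗(0,ω) = (0.0968827, -0.5945916, -0.9533858, -0.5273786)
q' = normalize(q + ½dt·q⊗(0,ω)) = (0.3932, 0.6510, -0.0400, -0.6481)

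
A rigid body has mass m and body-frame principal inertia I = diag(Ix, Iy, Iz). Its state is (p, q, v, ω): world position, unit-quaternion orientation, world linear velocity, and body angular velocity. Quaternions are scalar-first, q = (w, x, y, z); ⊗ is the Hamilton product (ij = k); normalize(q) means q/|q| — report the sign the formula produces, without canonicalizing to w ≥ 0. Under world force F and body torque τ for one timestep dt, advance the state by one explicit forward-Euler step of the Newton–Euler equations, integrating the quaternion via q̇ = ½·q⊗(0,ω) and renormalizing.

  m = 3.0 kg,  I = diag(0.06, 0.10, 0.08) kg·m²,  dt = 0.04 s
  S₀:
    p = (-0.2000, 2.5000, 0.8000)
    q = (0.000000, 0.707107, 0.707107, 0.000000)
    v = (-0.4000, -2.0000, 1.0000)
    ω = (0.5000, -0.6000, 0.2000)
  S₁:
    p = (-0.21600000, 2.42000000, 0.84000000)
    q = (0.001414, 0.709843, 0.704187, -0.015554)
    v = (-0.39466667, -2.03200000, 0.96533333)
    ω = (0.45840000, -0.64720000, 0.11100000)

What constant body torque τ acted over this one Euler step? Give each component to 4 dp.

τ = (-0.0600, -0.1200, -0.1900)

rate change Δω = (-0.04160000, -0.04720000, -0.08900000)
I·α + gyro = (-0.0600, -0.1200, -0.1900)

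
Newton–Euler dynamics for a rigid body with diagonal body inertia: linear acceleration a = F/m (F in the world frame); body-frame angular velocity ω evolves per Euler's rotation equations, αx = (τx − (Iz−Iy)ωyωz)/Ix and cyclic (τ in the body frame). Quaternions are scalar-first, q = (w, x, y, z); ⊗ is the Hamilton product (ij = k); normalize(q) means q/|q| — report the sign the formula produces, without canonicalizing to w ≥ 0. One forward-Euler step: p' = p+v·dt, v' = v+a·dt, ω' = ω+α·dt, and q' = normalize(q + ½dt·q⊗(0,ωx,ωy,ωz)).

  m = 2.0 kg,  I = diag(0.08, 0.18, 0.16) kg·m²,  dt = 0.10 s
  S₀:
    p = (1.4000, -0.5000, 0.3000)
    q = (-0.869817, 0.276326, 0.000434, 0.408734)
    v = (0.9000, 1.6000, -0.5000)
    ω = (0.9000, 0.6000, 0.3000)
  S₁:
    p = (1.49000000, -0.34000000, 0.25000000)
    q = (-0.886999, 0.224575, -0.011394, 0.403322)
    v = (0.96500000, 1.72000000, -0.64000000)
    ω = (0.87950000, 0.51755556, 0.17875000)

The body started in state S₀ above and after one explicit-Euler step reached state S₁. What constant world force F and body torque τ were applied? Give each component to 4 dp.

ω₁ − ω₀ = (-0.02050000, -0.08244444, -0.12125000)
gyro term ω₀×Iω₀ = (-0.0036, -0.0216, 0.0540)
I·α + gyro = (-0.0200, -0.1700, -0.1400)
velocity change Δv = (0.06500000, 0.12000000, -0.14000000)
applied force F = (1.3000, 2.4000, -2.8000)

F = (1.3000, 2.4000, -2.8000)
τ = (-0.0200, -0.1700, -0.1400)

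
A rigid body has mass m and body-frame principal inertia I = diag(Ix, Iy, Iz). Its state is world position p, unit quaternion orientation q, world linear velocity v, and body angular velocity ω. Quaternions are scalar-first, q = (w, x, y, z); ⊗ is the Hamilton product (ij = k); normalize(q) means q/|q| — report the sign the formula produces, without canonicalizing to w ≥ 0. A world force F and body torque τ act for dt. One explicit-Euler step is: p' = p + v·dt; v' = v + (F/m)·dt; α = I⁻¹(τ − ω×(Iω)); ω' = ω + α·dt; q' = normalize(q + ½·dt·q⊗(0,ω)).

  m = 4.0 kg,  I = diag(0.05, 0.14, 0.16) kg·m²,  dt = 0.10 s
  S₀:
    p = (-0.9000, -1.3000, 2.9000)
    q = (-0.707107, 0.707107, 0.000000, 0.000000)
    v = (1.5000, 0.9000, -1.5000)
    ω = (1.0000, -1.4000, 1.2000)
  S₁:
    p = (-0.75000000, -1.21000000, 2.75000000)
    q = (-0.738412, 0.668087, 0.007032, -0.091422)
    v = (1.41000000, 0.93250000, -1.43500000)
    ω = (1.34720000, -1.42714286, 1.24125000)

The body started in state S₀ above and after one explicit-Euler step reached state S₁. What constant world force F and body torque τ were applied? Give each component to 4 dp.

Δω = ω₁−ω₀ = (0.34720000, -0.02714286, 0.04125000)
I·α + gyro = (0.1400, -0.1700, -0.0600)
Δv = v₁−v₀ = (-0.09000000, 0.03250000, 0.06500000)
m·(v₁−v₀)/dt = (-3.6000, 1.3000, 2.6000)

F = (-3.6000, 1.3000, 2.6000)
τ = (0.1400, -0.1700, -0.0600)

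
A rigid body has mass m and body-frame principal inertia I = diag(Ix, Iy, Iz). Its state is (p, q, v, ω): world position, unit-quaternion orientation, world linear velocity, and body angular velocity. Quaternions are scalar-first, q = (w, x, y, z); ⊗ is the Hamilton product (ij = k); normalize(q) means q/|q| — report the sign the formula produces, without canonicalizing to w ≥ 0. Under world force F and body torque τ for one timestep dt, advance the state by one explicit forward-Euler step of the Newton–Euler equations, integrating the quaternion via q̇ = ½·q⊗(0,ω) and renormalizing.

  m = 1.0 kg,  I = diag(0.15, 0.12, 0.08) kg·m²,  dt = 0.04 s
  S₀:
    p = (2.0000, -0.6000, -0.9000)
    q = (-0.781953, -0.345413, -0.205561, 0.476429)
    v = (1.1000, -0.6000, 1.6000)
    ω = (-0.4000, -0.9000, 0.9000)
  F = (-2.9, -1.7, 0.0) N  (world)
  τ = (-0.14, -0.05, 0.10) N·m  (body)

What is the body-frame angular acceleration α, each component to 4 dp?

α = (-1.1493, -0.2067, 1.3850)

precession coupling ω×(Iω) = (0.0324, -0.0252, -0.0108)
angular accel α = (-1.1493, -0.2067, 1.3850)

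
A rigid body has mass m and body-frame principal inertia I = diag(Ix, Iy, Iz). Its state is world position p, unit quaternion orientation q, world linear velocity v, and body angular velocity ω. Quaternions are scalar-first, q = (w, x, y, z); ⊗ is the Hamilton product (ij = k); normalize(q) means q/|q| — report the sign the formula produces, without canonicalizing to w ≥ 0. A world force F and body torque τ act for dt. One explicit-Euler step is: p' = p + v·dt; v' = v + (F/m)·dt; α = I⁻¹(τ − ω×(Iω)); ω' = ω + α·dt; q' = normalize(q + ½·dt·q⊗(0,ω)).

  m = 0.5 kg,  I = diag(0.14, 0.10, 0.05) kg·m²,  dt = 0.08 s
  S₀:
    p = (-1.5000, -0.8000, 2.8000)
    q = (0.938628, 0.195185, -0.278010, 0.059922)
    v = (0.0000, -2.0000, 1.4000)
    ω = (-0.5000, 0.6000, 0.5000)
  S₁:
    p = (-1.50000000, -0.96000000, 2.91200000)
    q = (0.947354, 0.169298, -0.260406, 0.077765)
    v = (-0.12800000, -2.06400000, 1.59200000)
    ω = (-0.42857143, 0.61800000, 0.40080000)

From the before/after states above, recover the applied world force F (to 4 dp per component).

F = (-0.8000, -0.4000, 1.2000)

Δv = v₁−v₀ = (-0.12800000, -0.06400000, 0.19200000)
F = m·Δv/dt = (-0.8000, -0.4000, 1.2000)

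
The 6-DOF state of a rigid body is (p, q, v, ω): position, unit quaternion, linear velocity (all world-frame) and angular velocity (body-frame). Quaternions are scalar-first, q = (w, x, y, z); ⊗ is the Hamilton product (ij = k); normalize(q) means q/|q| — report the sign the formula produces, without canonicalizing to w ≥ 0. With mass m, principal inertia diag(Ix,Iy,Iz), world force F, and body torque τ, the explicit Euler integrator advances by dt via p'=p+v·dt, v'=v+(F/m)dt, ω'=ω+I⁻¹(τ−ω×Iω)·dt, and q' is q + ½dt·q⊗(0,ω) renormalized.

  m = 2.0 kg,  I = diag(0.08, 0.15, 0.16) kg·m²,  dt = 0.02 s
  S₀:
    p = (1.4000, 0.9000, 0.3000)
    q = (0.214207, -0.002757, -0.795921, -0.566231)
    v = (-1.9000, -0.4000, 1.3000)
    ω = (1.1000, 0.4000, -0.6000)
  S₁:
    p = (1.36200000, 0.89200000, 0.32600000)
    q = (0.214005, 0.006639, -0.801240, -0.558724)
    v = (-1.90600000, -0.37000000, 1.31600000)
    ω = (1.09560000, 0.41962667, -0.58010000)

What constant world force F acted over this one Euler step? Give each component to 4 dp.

velocity change Δv = (-0.00600000, 0.03000000, 0.01600000)
m·(v₁−v₀)/dt = (-0.6000, 3.0000, 1.6000)

F = (-0.6000, 3.0000, 1.6000)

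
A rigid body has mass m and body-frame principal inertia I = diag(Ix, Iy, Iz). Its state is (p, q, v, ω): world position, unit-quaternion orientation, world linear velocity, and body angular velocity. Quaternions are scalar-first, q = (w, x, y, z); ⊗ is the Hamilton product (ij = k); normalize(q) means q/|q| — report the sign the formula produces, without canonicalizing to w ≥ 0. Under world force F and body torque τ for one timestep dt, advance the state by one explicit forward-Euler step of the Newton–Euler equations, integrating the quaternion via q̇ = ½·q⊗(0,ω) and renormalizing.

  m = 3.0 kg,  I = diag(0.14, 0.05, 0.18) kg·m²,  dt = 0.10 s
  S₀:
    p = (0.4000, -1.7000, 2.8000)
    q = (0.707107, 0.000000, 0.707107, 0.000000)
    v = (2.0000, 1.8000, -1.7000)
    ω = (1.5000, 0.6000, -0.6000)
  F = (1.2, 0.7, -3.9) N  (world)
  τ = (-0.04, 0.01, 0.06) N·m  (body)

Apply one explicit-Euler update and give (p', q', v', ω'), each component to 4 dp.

p' = (0.6000, -1.5200, 2.6300)
q' = (0.6834, 0.0317, 0.7256, -0.0740)
v' = (2.0400, 1.8233, -1.8300)
ω' = (1.5049, 0.5480, -0.5217)

p' = p + v·dt = (0.6000, -1.5200, 2.6300)
v + (F/m)dt = (2.0400, 1.8233, -1.8300)
precession coupling ω×(Iω) = (-0.0468, 0.0360, -0.0810)
α = I⁻¹(τ − ω×Iω) = (0.0486, -0.5200, 0.7833)
ω' = ω + α·dt = (1.5049, 0.5480, -0.5217)
Hamilton product q⊗(0,ω) = (-0.4242642, 0.6363963, 0.4242642, -1.4849247)
q' = normalize(q + ½dt·q⊗(0,ω)) = (0.6834, 0.0317, 0.7256, -0.0740)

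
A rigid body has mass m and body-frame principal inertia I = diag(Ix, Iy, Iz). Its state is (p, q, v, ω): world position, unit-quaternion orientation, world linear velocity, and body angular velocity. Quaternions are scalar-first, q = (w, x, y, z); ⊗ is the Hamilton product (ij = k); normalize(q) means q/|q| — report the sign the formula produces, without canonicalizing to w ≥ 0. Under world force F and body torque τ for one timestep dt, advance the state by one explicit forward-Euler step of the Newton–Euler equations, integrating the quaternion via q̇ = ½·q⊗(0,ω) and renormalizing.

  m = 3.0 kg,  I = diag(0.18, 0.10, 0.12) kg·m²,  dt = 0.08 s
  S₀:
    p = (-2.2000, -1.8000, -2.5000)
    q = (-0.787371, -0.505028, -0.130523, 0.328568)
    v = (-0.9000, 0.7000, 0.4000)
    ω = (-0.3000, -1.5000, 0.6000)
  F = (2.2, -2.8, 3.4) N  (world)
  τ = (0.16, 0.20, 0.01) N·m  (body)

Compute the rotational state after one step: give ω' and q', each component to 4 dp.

ω×(Iω) gyroscopic = (-0.0180, -0.0108, -0.0360)
angular accel α = (0.9889, 2.1080, 0.3833)
new body rate ω' = (-0.2209, -1.3314, 0.6307)
q⊗(0,ω) = (-0.5444337, 0.6507495, 1.3855029, 0.2459625)
q' = normalize(q + ½dt·q⊗(0,ω)) = (-0.8074, -0.4780, -0.0749, 0.3377)

ω' = (-0.2209, -1.3314, 0.6307)
q' = (-0.8074, -0.4780, -0.0749, 0.3377)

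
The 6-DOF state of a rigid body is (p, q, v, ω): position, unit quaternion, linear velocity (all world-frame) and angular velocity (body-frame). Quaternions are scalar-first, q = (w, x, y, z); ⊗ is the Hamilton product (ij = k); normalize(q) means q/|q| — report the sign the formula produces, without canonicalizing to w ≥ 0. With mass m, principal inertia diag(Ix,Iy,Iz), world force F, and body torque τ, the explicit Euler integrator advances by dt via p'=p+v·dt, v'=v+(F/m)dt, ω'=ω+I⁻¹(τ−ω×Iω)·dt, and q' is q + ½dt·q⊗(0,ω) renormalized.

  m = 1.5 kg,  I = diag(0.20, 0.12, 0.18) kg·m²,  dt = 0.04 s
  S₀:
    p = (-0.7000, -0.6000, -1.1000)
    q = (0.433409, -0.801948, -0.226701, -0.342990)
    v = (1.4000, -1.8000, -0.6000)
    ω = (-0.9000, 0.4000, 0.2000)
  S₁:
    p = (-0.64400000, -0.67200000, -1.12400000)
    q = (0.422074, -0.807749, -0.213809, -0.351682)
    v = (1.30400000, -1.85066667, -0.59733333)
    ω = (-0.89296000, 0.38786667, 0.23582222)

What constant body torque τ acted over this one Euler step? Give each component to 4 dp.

τ = (0.0400, -0.0400, 0.1900)

Δω = ω₁−ω₀ = (0.00704000, -0.01213333, 0.03582222)
applied torque τ = (0.0400, -0.0400, 0.1900)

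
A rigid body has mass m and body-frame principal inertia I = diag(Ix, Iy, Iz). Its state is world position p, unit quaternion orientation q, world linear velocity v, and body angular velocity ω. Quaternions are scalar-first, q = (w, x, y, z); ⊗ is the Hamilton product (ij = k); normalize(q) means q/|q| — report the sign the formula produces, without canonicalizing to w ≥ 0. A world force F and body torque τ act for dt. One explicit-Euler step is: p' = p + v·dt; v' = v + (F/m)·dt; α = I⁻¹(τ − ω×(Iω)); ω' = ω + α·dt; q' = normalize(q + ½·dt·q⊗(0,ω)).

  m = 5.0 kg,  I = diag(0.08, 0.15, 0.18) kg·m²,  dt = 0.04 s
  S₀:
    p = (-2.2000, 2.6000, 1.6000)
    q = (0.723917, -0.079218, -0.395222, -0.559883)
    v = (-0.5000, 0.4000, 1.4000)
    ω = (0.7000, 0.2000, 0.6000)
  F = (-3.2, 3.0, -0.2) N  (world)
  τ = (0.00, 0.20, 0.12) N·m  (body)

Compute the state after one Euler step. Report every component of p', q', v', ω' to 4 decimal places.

p' = (-2.2200, 2.6160, 1.6560)
q' = (0.7332, -0.0716, -0.3991, -0.5459)
v' = (-0.5256, 0.4240, 1.3984)
ω' = (0.6982, 0.2645, 0.6245)

a = (-0.6400, 0.6000, -0.0400)
p + v·dt = (-2.2200, 2.6160, 1.6560)
new velocity v' = (-0.5256, 0.4240, 1.3984)
ω×(Iω) gyroscopic = (0.0036, -0.0420, 0.0098)
(τ − ω×Iω)/I = (-0.0450, 1.6133, 0.6122)
ω + α·dt = (0.6982, 0.2645, 0.6245)
Hamilton product q⊗(0,ω) = (0.4704268, 0.3815853, -0.1996039, 0.6951620)
q + ½dt·q⊗(0,ω), renormalized = (0.7332, -0.0716, -0.3991, -0.5459)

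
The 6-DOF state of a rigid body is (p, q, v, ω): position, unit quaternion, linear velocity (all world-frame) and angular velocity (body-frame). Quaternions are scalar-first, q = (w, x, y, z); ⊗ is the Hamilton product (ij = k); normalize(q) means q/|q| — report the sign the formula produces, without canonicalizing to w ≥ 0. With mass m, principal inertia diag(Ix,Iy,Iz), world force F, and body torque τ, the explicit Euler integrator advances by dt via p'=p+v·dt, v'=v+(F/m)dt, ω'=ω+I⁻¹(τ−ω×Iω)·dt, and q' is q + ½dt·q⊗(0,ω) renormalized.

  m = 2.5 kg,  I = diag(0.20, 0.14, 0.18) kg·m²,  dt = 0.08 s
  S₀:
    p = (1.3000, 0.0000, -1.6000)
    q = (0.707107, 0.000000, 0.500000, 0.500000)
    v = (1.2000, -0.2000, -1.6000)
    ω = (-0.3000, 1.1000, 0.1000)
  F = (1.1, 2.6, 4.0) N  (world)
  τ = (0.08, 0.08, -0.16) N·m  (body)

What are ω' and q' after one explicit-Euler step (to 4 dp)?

α = I⁻¹(τ − ω×Iω) = (0.3780, 0.5757, -0.9989)
new body rate ω' = (-0.2698, 1.1461, 0.0201)
2q̇ = q⊗(0,ω) = (-0.6000000, -0.7121321, 0.6278177, 0.2207107)
q + ½dt·q⊗(0,ω), renormalized = (0.6824, -0.0285, 0.5246, 0.5083)

ω' = (-0.2698, 1.1461, 0.0201)
q' = (0.6824, -0.0285, 0.5246, 0.5083)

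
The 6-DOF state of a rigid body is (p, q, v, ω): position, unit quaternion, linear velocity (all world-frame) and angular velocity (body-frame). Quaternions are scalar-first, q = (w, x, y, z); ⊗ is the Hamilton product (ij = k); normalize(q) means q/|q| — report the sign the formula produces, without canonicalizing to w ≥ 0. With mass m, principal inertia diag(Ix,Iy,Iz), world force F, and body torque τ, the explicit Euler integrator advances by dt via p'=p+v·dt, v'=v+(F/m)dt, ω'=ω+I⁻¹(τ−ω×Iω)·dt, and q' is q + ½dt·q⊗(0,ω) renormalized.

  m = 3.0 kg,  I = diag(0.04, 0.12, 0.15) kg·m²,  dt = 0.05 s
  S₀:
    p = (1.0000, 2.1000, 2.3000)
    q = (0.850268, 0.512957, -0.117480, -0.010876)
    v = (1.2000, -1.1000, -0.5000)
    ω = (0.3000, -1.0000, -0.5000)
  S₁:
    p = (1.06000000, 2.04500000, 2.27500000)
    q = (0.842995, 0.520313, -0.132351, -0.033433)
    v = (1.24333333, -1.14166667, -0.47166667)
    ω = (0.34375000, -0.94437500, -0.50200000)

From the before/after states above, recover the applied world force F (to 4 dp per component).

F = (2.6000, -2.5000, 1.7000)

velocity change Δv = (0.04333333, -0.04166667, 0.02833333)
applied force F = (2.6000, -2.5000, 1.7000)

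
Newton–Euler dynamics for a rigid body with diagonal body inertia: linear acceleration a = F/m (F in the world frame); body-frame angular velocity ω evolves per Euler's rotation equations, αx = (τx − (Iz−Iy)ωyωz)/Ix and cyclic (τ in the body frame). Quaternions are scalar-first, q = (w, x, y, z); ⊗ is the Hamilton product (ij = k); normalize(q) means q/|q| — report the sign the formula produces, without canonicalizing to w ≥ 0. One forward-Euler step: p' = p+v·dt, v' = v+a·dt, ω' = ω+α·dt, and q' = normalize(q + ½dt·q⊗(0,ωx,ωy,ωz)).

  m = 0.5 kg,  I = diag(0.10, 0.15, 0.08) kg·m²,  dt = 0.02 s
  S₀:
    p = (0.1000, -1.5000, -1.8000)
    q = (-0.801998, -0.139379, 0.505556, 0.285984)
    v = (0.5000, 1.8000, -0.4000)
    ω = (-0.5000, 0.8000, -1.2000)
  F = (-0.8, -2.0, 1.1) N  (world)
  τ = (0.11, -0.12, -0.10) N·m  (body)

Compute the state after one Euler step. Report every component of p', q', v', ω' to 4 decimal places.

ω×(Iω) gyroscopic = (0.0672, 0.0120, -0.0200)
α = I⁻¹(τ − ω×Iω) = (0.4280, -0.8800, -1.0000)
new body rate ω' = (-0.4914, 0.7824, -1.2200)
2q̇ = q⊗(0,ω) = (-0.1309535, -0.4344554, -0.9518452, 1.1036724)
q + ½dt·q⊗(0,ω), renormalized = (-0.8032, -0.1437, 0.4960, 0.2970)
linear accel F/m = (-1.6000, -4.0000, 2.2000)
p + v·dt = (0.1100, -1.4640, -1.8080)
v + (F/m)dt = (0.4680, 1.7200, -0.3560)

p' = (0.1100, -1.4640, -1.8080)
q' = (-0.8032, -0.1437, 0.4960, 0.2970)
v' = (0.4680, 1.7200, -0.3560)
ω' = (-0.4914, 0.7824, -1.2200)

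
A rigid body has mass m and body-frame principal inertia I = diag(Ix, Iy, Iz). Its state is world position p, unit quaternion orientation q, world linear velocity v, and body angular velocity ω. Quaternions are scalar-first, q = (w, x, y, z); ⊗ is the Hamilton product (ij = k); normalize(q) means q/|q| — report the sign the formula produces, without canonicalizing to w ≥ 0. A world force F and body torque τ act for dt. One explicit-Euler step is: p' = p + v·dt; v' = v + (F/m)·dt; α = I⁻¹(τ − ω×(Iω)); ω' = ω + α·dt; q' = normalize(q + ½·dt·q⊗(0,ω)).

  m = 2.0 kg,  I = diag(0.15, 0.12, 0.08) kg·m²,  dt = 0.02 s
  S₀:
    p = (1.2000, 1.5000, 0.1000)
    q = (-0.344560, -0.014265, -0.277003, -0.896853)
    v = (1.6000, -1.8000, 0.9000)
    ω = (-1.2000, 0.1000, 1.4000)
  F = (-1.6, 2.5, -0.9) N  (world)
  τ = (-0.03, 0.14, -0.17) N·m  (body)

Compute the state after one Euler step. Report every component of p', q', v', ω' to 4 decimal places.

p' = (1.2320, 1.4640, 0.1180)
q' = (-0.3318, -0.0131, -0.2663, -0.9049)
v' = (1.5840, -1.7750, 0.8910)
ω' = (-1.2033, 0.1429, 1.3566)

α = I⁻¹(τ − ω×Iω) = (-0.1627, 2.1467, -2.1700)
ω' = ω + α·dt = (-1.2033, 0.1429, 1.3566)
Hamilton product q⊗(0,ω) = (1.2661765, 0.1153531, 1.0617386, -0.8162141)
q + ½dt·q⊗(0,ω), renormalized = (-0.3318, -0.0131, -0.2663, -0.9049)
linear accel F/m = (-0.8000, 1.2500, -0.4500)
new position p' = (1.2320, 1.4640, 0.1180)
new velocity v' = (1.5840, -1.7750, 0.8910)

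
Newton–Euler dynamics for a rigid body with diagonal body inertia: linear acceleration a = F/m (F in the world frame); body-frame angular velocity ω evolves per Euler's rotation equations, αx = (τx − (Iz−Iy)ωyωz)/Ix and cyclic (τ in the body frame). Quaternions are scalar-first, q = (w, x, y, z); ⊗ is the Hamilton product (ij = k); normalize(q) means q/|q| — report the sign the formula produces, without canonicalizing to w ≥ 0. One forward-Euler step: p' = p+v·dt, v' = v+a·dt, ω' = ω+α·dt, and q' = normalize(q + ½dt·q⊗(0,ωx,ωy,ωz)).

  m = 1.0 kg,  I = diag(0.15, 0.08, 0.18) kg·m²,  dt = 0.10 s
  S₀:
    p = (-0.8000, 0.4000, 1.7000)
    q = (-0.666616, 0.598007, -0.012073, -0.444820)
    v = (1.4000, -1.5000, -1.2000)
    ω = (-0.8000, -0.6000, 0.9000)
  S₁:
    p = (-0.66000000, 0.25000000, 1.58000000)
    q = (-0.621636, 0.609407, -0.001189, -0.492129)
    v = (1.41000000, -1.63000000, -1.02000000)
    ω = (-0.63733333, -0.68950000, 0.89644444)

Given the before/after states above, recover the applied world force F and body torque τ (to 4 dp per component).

Δv = v₁−v₀ = (0.01000000, -0.13000000, 0.18000000)
m·(v₁−v₀)/dt = (0.1000, -1.3000, 1.8000)
Δω = ω₁−ω₀ = (0.16266667, -0.08950000, -0.00355556)
I·α + gyro = (0.1900, -0.0500, -0.0400)

F = (0.1000, -1.3000, 1.8000)
τ = (0.1900, -0.0500, -0.0400)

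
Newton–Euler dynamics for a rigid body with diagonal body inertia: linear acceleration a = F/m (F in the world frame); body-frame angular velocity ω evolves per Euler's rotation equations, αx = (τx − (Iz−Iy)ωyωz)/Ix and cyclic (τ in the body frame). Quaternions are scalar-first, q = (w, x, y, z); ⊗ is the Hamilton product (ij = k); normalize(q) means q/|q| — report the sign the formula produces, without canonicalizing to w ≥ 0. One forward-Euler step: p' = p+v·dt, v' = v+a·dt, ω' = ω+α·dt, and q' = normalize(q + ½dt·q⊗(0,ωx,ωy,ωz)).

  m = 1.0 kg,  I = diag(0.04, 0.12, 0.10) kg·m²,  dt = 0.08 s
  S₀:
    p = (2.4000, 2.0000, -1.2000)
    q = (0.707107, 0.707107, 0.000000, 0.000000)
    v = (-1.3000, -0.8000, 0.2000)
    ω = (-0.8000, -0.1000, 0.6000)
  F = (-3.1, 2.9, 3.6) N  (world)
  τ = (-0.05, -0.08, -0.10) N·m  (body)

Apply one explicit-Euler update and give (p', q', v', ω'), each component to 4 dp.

α = I⁻¹(τ − ω×Iω) = (-1.2800, -0.9067, -1.0640)
ω + α·dt = (-0.9024, -0.1725, 0.5149)
2q̇ = q⊗(0,ω) = (0.5656856, -0.5656856, -0.4949749, 0.3535535)
q + ½dt·q⊗(0,ω), renormalized = (0.7291, 0.6839, -0.0198, 0.0141)
linear accel F/m = (-3.1000, 2.9000, 3.6000)
p' = p + v·dt = (2.2960, 1.9360, -1.1840)
v + (F/m)dt = (-1.5480, -0.5680, 0.4880)

p' = (2.2960, 1.9360, -1.1840)
q' = (0.7291, 0.6839, -0.0198, 0.0141)
v' = (-1.5480, -0.5680, 0.4880)
ω' = (-0.9024, -0.1725, 0.5149)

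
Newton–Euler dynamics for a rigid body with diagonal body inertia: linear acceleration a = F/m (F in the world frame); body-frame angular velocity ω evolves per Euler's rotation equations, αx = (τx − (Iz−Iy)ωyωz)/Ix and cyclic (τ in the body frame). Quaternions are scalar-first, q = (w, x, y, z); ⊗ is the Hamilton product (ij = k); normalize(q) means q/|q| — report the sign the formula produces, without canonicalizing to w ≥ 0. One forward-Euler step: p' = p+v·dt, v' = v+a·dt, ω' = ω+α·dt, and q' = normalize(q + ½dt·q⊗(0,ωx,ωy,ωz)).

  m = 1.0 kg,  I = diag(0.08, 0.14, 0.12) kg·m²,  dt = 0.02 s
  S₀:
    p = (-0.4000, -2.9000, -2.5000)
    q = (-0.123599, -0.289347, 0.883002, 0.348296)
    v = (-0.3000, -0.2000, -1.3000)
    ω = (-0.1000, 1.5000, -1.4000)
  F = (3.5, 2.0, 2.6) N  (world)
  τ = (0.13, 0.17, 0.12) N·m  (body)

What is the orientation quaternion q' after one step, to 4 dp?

q' = (-0.1322, -0.3067, 0.8766, 0.3465)

2q̇ = q⊗(0,ω) = (-0.8658233, -1.7462869, -0.6253139, -0.1726817)
q + ½dt·q⊗(0,ω), renormalized = (-0.1322, -0.3067, 0.8766, 0.3465)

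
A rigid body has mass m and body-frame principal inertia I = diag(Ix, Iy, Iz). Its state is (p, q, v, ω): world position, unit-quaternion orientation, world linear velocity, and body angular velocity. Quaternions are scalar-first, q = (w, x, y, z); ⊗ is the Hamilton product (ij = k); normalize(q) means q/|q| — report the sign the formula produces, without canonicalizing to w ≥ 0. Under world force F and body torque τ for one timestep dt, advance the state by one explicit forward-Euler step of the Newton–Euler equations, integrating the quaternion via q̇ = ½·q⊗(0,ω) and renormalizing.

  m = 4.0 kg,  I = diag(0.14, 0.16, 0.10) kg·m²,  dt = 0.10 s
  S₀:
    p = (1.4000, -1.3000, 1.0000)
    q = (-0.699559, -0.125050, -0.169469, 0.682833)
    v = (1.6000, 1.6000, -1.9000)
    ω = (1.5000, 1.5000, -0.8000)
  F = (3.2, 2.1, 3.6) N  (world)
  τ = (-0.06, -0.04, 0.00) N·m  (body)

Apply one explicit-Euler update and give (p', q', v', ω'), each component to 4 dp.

p' = (1.5600, -1.1400, 0.8100)
q' = (-0.6460, -0.2205, -0.1746, 0.7096)
v' = (1.6800, 1.6525, -1.8100)
ω' = (1.4057, 1.5050, -0.8450)

gyro term ω×Iω = (0.0720, -0.0480, 0.0450)
α = I⁻¹(τ − ω×Iω) = (-0.9429, 0.0500, -0.4500)
ω' = ω + α·dt = (1.4057, 1.5050, -0.8450)
Hamilton product q⊗(0,ω) = (0.9880449, -1.9380128, -0.1251290, 0.6262757)
q' = normalize(q + ½dt·q⊗(0,ω)) = (-0.6460, -0.2205, -0.1746, 0.7096)
a = (0.8000, 0.5250, 0.9000)
new position p' = (1.5600, -1.1400, 0.8100)
v + (F/m)dt = (1.6800, 1.6525, -1.8100)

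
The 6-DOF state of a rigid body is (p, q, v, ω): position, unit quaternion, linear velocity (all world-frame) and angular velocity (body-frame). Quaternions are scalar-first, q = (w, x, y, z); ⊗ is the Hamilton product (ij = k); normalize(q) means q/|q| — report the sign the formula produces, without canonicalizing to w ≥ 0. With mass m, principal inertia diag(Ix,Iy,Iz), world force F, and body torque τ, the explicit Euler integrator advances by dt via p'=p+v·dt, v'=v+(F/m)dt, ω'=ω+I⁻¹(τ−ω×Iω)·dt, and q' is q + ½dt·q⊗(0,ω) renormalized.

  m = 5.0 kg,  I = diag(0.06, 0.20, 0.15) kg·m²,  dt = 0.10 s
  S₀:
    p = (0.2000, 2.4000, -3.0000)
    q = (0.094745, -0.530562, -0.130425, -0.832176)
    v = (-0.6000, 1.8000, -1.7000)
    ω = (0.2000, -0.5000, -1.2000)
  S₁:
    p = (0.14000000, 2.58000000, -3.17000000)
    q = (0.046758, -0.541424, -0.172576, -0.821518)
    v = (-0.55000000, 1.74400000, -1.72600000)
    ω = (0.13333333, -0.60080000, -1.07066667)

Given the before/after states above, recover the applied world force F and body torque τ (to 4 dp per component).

v₁ − v₀ = (0.05000000, -0.05600000, -0.02600000)
m·(v₁−v₀)/dt = (2.5000, -2.8000, -1.3000)
ω₁ − ω₀ = (-0.06666667, -0.10080000, 0.12933333)
τ = I·(Δω/dt) + ω₀×(Iω₀) = (-0.0700, -0.1800, 0.1800)

F = (2.5000, -2.8000, -1.3000)
τ = (-0.0700, -0.1800, 0.1800)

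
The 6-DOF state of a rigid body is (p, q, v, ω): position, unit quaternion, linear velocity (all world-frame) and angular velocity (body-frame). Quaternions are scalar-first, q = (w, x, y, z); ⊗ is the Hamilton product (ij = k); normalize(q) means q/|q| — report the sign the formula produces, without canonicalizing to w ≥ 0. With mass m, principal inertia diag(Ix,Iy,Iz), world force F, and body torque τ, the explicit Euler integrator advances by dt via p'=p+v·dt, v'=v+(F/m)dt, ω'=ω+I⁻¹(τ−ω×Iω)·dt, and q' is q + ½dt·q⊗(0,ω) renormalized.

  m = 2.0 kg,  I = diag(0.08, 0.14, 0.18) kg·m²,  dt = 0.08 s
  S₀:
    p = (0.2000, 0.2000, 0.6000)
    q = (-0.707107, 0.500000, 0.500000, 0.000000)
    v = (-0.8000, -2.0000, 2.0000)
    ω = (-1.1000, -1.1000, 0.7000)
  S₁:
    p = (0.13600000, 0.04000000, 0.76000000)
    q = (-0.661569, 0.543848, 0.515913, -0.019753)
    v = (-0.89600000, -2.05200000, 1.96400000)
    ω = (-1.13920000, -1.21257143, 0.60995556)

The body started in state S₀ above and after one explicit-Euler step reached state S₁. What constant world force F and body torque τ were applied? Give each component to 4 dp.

velocity change Δv = (-0.09600000, -0.05200000, -0.03600000)
F = m·Δv/dt = (-2.4000, -1.3000, -0.9000)
rate change Δω = (-0.03920000, -0.11257143, -0.09004444)
ω₀×(Iω₀) = (-0.0308, 0.0770, 0.0726)
τ = I·(Δω/dt) + ω₀×(Iω₀) = (-0.0700, -0.1200, -0.1300)

F = (-2.4000, -1.3000, -0.9000)
τ = (-0.0700, -0.1200, -0.1300)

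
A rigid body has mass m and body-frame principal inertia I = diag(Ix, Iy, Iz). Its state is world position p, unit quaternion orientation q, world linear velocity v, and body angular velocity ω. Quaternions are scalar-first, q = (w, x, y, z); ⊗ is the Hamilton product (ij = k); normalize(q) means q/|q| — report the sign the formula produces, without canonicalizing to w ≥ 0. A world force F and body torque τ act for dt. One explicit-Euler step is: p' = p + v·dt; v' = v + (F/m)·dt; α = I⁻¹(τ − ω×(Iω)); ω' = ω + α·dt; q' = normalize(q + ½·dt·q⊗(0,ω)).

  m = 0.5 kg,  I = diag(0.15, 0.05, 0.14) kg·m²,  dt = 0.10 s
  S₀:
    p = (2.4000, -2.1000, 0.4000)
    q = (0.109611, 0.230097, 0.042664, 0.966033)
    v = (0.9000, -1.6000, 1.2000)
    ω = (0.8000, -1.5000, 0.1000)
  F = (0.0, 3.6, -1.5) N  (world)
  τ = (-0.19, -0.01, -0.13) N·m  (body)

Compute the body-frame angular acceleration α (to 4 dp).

α = (-1.1767, -0.2160, -1.7857)

gyro term ω×Iω = (-0.0135, 0.0008, 0.1200)
(τ − ω×Iω)/I = (-1.1767, -0.2160, -1.7857)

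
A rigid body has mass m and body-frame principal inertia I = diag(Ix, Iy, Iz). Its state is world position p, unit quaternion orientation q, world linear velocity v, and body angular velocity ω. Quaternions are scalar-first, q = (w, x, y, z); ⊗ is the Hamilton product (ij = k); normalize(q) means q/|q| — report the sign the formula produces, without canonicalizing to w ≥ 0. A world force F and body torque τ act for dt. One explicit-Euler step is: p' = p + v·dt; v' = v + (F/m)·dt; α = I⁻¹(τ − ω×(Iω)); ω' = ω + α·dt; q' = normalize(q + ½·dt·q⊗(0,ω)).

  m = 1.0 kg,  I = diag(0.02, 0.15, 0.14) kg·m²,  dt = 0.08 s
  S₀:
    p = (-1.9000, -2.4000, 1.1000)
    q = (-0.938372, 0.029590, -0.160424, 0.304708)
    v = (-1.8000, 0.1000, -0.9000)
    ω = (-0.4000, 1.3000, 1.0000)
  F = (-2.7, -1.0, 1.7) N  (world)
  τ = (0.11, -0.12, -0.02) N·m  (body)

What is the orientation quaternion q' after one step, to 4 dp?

q' = (-0.9396, 0.0223, -0.2148, 0.2655)

Hamilton product q⊗(0,ω) = (-0.0843208, -0.1811956, -1.3713568, -0.9640746)
updated quaternion q' = (-0.9396, 0.0223, -0.2148, 0.2655)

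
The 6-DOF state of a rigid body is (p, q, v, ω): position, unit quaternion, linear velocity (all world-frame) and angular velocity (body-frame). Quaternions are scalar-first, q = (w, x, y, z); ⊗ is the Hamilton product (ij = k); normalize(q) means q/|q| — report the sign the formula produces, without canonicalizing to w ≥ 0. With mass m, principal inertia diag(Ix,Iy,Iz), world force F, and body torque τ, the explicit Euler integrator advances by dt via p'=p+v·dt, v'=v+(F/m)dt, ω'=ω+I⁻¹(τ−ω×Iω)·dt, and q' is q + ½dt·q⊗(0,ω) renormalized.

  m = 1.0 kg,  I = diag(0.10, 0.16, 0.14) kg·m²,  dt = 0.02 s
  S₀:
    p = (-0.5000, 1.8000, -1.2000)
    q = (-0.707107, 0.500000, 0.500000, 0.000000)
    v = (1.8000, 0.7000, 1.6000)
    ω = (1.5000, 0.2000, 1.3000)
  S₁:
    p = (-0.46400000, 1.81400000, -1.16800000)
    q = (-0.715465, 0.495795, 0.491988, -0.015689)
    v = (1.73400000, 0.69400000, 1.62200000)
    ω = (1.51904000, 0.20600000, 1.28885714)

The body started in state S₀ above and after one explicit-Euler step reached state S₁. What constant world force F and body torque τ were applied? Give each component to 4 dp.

F = (-3.3000, -0.3000, 1.1000)
τ = (0.0900, -0.0300, -0.0600)

rate change Δω = (0.01904000, 0.00600000, -0.01114286)
precession coupling = (-0.0052, -0.0780, 0.0180)
I·α + gyro = (0.0900, -0.0300, -0.0600)
Δv = v₁−v₀ = (-0.06600000, -0.00600000, 0.02200000)
F = m·Δv/dt = (-3.3000, -0.3000, 1.1000)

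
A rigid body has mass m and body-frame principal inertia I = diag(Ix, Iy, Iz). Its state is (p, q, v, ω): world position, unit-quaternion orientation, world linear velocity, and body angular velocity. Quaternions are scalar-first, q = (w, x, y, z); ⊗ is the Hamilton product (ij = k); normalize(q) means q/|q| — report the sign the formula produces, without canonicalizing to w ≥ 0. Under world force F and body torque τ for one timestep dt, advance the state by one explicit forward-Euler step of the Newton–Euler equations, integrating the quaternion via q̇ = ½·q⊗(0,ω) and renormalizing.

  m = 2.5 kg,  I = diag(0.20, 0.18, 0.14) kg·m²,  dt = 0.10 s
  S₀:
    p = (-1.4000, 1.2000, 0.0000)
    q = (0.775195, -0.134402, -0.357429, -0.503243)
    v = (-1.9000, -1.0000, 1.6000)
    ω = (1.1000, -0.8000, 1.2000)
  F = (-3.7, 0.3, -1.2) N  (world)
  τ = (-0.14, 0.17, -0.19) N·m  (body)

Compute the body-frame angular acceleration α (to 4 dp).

α = (-0.8920, 0.5044, -1.4829)

gyro term ω×Iω = (0.0384, 0.0792, 0.0176)
α = I⁻¹(τ − ω×Iω) = (-0.8920, 0.5044, -1.4829)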